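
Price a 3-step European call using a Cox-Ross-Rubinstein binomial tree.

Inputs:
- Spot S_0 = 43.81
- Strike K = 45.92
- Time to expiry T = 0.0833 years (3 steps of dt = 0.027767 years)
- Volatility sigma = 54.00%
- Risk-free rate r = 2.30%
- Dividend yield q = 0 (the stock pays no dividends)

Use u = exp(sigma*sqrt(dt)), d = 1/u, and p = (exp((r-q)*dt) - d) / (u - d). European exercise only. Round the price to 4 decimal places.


dt = T/N = 0.027767
u = exp(sigma*sqrt(dt)) = 1.094155; d = 1/u = 0.913948
p = (exp((r-q)*dt) - d) / (u - d) = 0.481065
Discount per step: exp(-r*dt) = 0.999362
Stock lattice S(k, i) with i counting down-moves:
  k=0: S(0,0) = 43.8100
  k=1: S(1,0) = 47.9349; S(1,1) = 40.0400
  k=2: S(2,0) = 52.4482; S(2,1) = 43.8100; S(2,2) = 36.5945
  k=3: S(3,0) = 57.3864; S(3,1) = 47.9349; S(3,2) = 40.0400; S(3,3) = 33.4455
Terminal payoffs V(N, i) = max(S_T - K, 0):
  V(3,0) = 11.466443; V(3,1) = 2.014912; V(3,2) = 0.000000; V(3,3) = 0.000000
Backward induction: V(k, i) = exp(-r*dt) * [p * V(k+1, i) + (1-p) * V(k+1, i+1)].
  V(2,0) = exp(-r*dt) * [p*11.466443 + (1-p)*2.014912] = 6.557521
  V(2,1) = exp(-r*dt) * [p*2.014912 + (1-p)*0.000000] = 0.968684
  V(2,2) = exp(-r*dt) * [p*0.000000 + (1-p)*0.000000] = 0.000000
  V(1,0) = exp(-r*dt) * [p*6.557521 + (1-p)*0.968684] = 3.654941
  V(1,1) = exp(-r*dt) * [p*0.968684 + (1-p)*0.000000] = 0.465702
  V(0,0) = exp(-r*dt) * [p*3.654941 + (1-p)*0.465702] = 1.998656

Answer: Price = V(0,0) = 1.9987


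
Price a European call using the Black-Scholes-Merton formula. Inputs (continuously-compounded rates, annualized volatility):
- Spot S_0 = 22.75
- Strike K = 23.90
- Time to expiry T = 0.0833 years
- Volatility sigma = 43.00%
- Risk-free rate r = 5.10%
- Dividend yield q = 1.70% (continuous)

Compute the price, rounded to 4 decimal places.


d1 = (ln(S/K) + (r - q + 0.5*sigma^2) * T) / (sigma * sqrt(T)) = -0.31247636
d2 = d1 - sigma * sqrt(T) = -0.43658184
exp(-rT) = 0.99576071; exp(-qT) = 0.99858490
C = S_0 * exp(-qT) * N(d1) - K * exp(-rT) * N(d2)
N(d1) = 0.37733926; N(d2) = 0.33120732
C = 22.7500 * 0.99858490 * 0.37733926 - 23.9000 * 0.99576071 * 0.33120732 = 0.6900

Answer: Price = 0.6900


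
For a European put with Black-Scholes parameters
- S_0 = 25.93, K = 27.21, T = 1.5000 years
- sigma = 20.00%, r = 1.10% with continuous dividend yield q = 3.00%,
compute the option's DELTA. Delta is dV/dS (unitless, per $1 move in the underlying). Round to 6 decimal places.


Answer: Delta = -0.550248

Derivation:
d1 = -0.1905864410; d2 = -0.4355354153
phi(d1) = 0.3917622497; exp(-qT) = 0.9559974818; exp(-rT) = 0.9836353794
N(-d1) = 0.5755751930
Delta = -exp(-qT) * N(-d1) = -0.9559974818 * 0.5755751930 = -0.550248


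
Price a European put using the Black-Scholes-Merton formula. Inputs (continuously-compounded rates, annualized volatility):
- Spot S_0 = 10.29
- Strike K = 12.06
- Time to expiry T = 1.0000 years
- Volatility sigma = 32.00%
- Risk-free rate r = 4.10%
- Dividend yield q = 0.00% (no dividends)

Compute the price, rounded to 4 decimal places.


Answer: Price = 2.1246

Derivation:
d1 = (ln(S/K) + (r - q + 0.5*sigma^2) * T) / (sigma * sqrt(T)) = -0.20788013
d2 = d1 - sigma * sqrt(T) = -0.52788013
exp(-rT) = 0.95982913; exp(-qT) = 1.00000000
P = K * exp(-rT) * N(-d2) - S_0 * exp(-qT) * N(-d1)
N(-d1) = 0.58233872; N(-d2) = 0.70120873
P = 12.0600 * 0.95982913 * 0.70120873 - 10.2900 * 1.00000000 * 0.58233872 = 2.1246


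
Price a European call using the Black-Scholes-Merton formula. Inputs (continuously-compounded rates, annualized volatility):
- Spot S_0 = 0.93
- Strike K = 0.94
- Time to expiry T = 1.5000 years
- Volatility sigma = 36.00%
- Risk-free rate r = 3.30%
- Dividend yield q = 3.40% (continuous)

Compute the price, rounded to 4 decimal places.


d1 = (ln(S/K) + (r - q + 0.5*sigma^2) * T) / (sigma * sqrt(T)) = 0.19279460
d2 = d1 - sigma * sqrt(T) = -0.24811355
exp(-rT) = 0.95170516; exp(-qT) = 0.95027867
C = S_0 * exp(-qT) * N(d1) - K * exp(-rT) * N(d2)
N(d1) = 0.57644008; N(d2) = 0.40202327
C = 0.9300 * 0.95027867 * 0.57644008 - 0.9400 * 0.95170516 * 0.40202327 = 0.1498

Answer: Price = 0.1498


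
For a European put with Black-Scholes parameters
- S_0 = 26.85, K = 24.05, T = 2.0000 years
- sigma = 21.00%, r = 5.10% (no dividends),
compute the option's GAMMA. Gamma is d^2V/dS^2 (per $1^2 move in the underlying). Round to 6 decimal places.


d1 = 0.8627740642; d2 = 0.5657892161
phi(d1) = 0.2749604318; exp(-qT) = 1.0000000000; exp(-rT) = 0.9030295517
Gamma = exp(-qT) * phi(d1) / (S * sigma * sqrt(T)) = 1.0000000000 * 0.2749604318 / (26.8500 * 0.2100 * 1.4142135624) = 0.034482

Answer: Gamma = 0.034482


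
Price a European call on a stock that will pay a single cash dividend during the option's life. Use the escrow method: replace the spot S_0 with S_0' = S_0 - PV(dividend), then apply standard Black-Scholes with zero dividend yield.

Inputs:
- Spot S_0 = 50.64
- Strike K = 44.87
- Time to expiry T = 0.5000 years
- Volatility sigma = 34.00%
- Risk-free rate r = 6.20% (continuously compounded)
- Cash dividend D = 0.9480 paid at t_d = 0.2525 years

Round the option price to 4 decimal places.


PV(D) = D * exp(-r * t_d) = 0.9480 * 0.98446690 = 0.93327462
S_0' = S_0 - PV(D) = 50.6400 - 0.93327462 = 49.70672538
d1 = (ln(S_0'/K) + (r + sigma^2/2)*T) / (sigma*sqrt(T)) = 0.67495764
d2 = d1 - sigma*sqrt(T) = 0.43454134
exp(-rT) = 0.96947557
N(d1) = 0.75014866; N(d2) = 0.66805231
C = S_0' * N(d1) - K * exp(-rT) * N(d2) = 49.70672538 * 0.75014866 - 44.8700 * 0.96947557 * 0.66805231 = 8.2269

Answer: Price = 8.2269


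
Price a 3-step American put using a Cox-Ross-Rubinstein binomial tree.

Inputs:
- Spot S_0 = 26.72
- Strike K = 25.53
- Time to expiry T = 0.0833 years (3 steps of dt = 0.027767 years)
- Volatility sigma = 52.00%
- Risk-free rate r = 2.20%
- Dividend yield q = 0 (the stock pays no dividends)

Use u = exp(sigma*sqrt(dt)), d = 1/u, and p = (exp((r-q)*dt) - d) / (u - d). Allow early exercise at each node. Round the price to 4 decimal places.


dt = T/N = 0.027767
u = exp(sigma*sqrt(dt)) = 1.090514; d = 1/u = 0.916999
p = (exp((r-q)*dt) - d) / (u - d) = 0.481873
Discount per step: exp(-r*dt) = 0.999389
Stock lattice S(k, i) with i counting down-moves:
  k=0: S(0,0) = 26.7200
  k=1: S(1,0) = 29.1385; S(1,1) = 24.5022
  k=2: S(2,0) = 31.7760; S(2,1) = 26.7200; S(2,2) = 22.4685
  k=3: S(3,0) = 34.6522; S(3,1) = 29.1385; S(3,2) = 24.5022; S(3,3) = 20.6036
Terminal payoffs V(N, i) = max(K - S_T, 0):
  V(3,0) = 0.000000; V(3,1) = 0.000000; V(3,2) = 1.027797; V(3,3) = 4.926430
Backward induction: V(k, i) = exp(-r*dt) * [p * V(k+1, i) + (1-p) * V(k+1, i+1)]; then take max(V_cont, immediate exercise) for American.
  V(2,0) = exp(-r*dt) * [p*0.000000 + (1-p)*0.000000] = 0.000000; exercise = 0.000000; V(2,0) = max -> 0.000000
  V(2,1) = exp(-r*dt) * [p*0.000000 + (1-p)*1.027797] = 0.532205; exercise = 0.000000; V(2,1) = max -> 0.532205
  V(2,2) = exp(-r*dt) * [p*1.027797 + (1-p)*4.926430] = 3.045924; exercise = 3.061514; V(2,2) = max -> 3.061514
  V(1,0) = exp(-r*dt) * [p*0.000000 + (1-p)*0.532205] = 0.275581; exercise = 0.000000; V(1,0) = max -> 0.275581
  V(1,1) = exp(-r*dt) * [p*0.532205 + (1-p)*3.061514] = 1.841583; exercise = 1.027797; V(1,1) = max -> 1.841583
  V(0,0) = exp(-r*dt) * [p*0.275581 + (1-p)*1.841583] = 1.086306; exercise = 0.000000; V(0,0) = max -> 1.086306

Answer: Price = V(0,0) = 1.0863


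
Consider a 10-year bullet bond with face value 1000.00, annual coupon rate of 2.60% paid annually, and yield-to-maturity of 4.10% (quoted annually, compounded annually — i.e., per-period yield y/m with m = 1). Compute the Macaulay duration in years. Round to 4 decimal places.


Answer: Macaulay duration = 8.8467 years

Derivation:
Coupon per period c = face * coupon_rate / m = 26.000000
Periods per year m = 1; per-period yield y/m = 0.041000
Number of cashflows N = 10
Cashflows (t years, CF_t, discount factor 1/(1+y/m)^(m*t), PV):
  t = 1.0000: CF_t = 26.000000, DF = 0.960615, PV = 24.975985
  t = 2.0000: CF_t = 26.000000, DF = 0.922781, PV = 23.992300
  t = 3.0000: CF_t = 26.000000, DF = 0.886437, PV = 23.047359
  t = 4.0000: CF_t = 26.000000, DF = 0.851524, PV = 22.139634
  t = 5.0000: CF_t = 26.000000, DF = 0.817987, PV = 21.267660
  t = 6.0000: CF_t = 26.000000, DF = 0.785770, PV = 20.430028
  t = 7.0000: CF_t = 26.000000, DF = 0.754823, PV = 19.625388
  t = 8.0000: CF_t = 26.000000, DF = 0.725094, PV = 18.852438
  t = 9.0000: CF_t = 26.000000, DF = 0.696536, PV = 18.109930
  t = 10.0000: CF_t = 1026.000000, DF = 0.669103, PV = 686.499248
Price P = sum_t PV_t = 878.939969
Macaulay numerator sum_t t * PV_t:
  t * PV_t at t = 1.0000: 24.975985
  t * PV_t at t = 2.0000: 47.984601
  t * PV_t at t = 3.0000: 69.142076
  t * PV_t at t = 4.0000: 88.558535
  t * PV_t at t = 5.0000: 106.338298
  t * PV_t at t = 6.0000: 122.580171
  t * PV_t at t = 7.0000: 137.377713
  t * PV_t at t = 8.0000: 150.819501
  t * PV_t at t = 9.0000: 162.989374
  t * PV_t at t = 10.0000: 6864.992477
Macaulay duration D = (sum_t t * PV_t) / P = 7775.758729 / 878.939969 = 8.846746


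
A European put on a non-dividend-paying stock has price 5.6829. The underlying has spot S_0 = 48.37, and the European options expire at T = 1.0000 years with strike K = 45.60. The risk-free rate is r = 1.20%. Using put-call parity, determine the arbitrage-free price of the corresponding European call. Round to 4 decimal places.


Put-call parity: C - P = S_0 * exp(-qT) - K * exp(-rT).
S_0 * exp(-qT) = 48.3700 * 1.00000000 = 48.37000000
K * exp(-rT) = 45.6000 * 0.98807171 = 45.05607011
C = P + S*exp(-qT) - K*exp(-rT)
C = 5.6829 + 48.37000000 - 45.05607011 = 8.9968

Answer: Call price = 8.9968


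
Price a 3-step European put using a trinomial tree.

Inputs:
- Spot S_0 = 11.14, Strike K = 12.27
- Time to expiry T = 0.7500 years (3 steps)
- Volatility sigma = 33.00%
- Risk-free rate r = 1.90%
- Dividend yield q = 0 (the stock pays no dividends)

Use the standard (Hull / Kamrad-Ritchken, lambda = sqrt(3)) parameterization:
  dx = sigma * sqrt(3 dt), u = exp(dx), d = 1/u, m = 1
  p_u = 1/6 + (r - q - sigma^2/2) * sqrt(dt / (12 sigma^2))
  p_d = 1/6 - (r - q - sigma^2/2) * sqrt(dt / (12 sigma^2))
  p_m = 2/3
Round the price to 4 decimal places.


dt = T/N = 0.250000; dx = sigma*sqrt(3*dt) = 0.285788
u = exp(dx) = 1.330811; d = 1/u = 0.751422
p_u = 0.151161, p_m = 0.666667, p_d = 0.182172
Discount per step: exp(-r*dt) = 0.995261
Stock lattice S(k, j) with j the centered position index:
  k=0: S(0,+0) = 11.1400
  k=1: S(1,-1) = 8.3708; S(1,+0) = 11.1400; S(1,+1) = 14.8252
  k=2: S(2,-2) = 6.2900; S(2,-1) = 8.3708; S(2,+0) = 11.1400; S(2,+1) = 14.8252; S(2,+2) = 19.7296
  k=3: S(3,-3) = 4.7265; S(3,-2) = 6.2900; S(3,-1) = 8.3708; S(3,+0) = 11.1400; S(3,+1) = 14.8252; S(3,+2) = 19.7296; S(3,+3) = 26.2563
Terminal payoffs V(N, j) = max(K - S_T, 0):
  V(3,-3) = 7.543537; V(3,-2) = 5.979972; V(3,-1) = 3.899163; V(3,+0) = 1.130000; V(3,+1) = 0.000000; V(3,+2) = 0.000000; V(3,+3) = 0.000000
Backward induction: V(k, j) = exp(-r*dt) * [p_u * V(k+1, j+1) + p_m * V(k+1, j) + p_d * V(k+1, j-1)]
  V(2,-2) = exp(-r*dt) * [p_u*3.899163 + p_m*5.979972 + p_d*7.543537] = 5.922076
  V(2,-1) = exp(-r*dt) * [p_u*1.130000 + p_m*3.899163 + p_d*5.979972] = 3.841348
  V(2,+0) = exp(-r*dt) * [p_u*0.000000 + p_m*1.130000 + p_d*3.899163] = 1.456716
  V(2,+1) = exp(-r*dt) * [p_u*0.000000 + p_m*0.000000 + p_d*1.130000] = 0.204879
  V(2,+2) = exp(-r*dt) * [p_u*0.000000 + p_m*0.000000 + p_d*0.000000] = 0.000000
  V(1,-1) = exp(-r*dt) * [p_u*1.456716 + p_m*3.841348 + p_d*5.922076] = 3.841643
  V(1,+0) = exp(-r*dt) * [p_u*0.204879 + p_m*1.456716 + p_d*3.841348] = 1.693835
  V(1,+1) = exp(-r*dt) * [p_u*0.000000 + p_m*0.204879 + p_d*1.456716] = 0.400054
  V(0,+0) = exp(-r*dt) * [p_u*0.400054 + p_m*1.693835 + p_d*3.841643] = 1.880582

Answer: Price = V(0,0) = 1.8806


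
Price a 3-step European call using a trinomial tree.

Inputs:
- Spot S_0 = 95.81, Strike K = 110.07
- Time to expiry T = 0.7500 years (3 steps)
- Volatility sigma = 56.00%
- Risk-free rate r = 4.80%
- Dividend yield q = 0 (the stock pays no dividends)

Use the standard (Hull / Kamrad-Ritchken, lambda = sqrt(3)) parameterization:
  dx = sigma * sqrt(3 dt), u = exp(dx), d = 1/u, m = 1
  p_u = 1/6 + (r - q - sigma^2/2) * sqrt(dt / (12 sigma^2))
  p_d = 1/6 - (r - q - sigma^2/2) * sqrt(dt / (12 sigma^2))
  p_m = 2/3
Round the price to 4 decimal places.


dt = T/N = 0.250000; dx = sigma*sqrt(3*dt) = 0.484974
u = exp(dx) = 1.624133; d = 1/u = 0.615713
p_u = 0.138624, p_m = 0.666667, p_d = 0.194709
Discount per step: exp(-r*dt) = 0.988072
Stock lattice S(k, j) with j the centered position index:
  k=0: S(0,+0) = 95.8100
  k=1: S(1,-1) = 58.9915; S(1,+0) = 95.8100; S(1,+1) = 155.6082
  k=2: S(2,-2) = 36.3218; S(2,-1) = 58.9915; S(2,+0) = 95.8100; S(2,+1) = 155.6082; S(2,+2) = 252.7284
  k=3: S(3,-3) = 22.3638; S(3,-2) = 36.3218; S(3,-1) = 58.9915; S(3,+0) = 95.8100; S(3,+1) = 155.6082; S(3,+2) = 252.7284; S(3,+3) = 410.4646
Terminal payoffs V(N, j) = max(S_T - K, 0):
  V(3,-3) = 0.000000; V(3,-2) = 0.000000; V(3,-1) = 0.000000; V(3,+0) = 0.000000; V(3,+1) = 45.538197; V(3,+2) = 142.658431; V(3,+3) = 300.394622
Backward induction: V(k, j) = exp(-r*dt) * [p_u * V(k+1, j+1) + p_m * V(k+1, j) + p_d * V(k+1, j-1)]
  V(2,-2) = exp(-r*dt) * [p_u*0.000000 + p_m*0.000000 + p_d*0.000000] = 0.000000
  V(2,-1) = exp(-r*dt) * [p_u*0.000000 + p_m*0.000000 + p_d*0.000000] = 0.000000
  V(2,+0) = exp(-r*dt) * [p_u*45.538197 + p_m*0.000000 + p_d*0.000000] = 6.237385
  V(2,+1) = exp(-r*dt) * [p_u*142.658431 + p_m*45.538197 + p_d*0.000000] = 49.536651
  V(2,+2) = exp(-r*dt) * [p_u*300.394622 + p_m*142.658431 + p_d*45.538197] = 143.877293
  V(1,-1) = exp(-r*dt) * [p_u*6.237385 + p_m*0.000000 + p_d*0.000000] = 0.854337
  V(1,+0) = exp(-r*dt) * [p_u*49.536651 + p_m*6.237385 + p_d*0.000000] = 10.893710
  V(1,+1) = exp(-r*dt) * [p_u*143.877293 + p_m*49.536651 + p_d*6.237385] = 53.537429
  V(0,+0) = exp(-r*dt) * [p_u*53.537429 + p_m*10.893710 + p_d*0.854337] = 14.673250

Answer: Price = V(0,0) = 14.6733


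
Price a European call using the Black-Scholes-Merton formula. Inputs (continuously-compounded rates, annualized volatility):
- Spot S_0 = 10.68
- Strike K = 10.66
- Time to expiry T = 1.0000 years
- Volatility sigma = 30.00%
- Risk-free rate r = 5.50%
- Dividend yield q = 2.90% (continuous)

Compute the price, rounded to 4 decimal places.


d1 = (ln(S/K) + (r - q + 0.5*sigma^2) * T) / (sigma * sqrt(T)) = 0.24291472
d2 = d1 - sigma * sqrt(T) = -0.05708528
exp(-rT) = 0.94648515; exp(-qT) = 0.97141646
C = S_0 * exp(-qT) * N(d1) - K * exp(-rT) * N(d2)
N(d1) = 0.59596427; N(d2) = 0.47723863
C = 10.6800 * 0.97141646 * 0.59596427 - 10.6600 * 0.94648515 * 0.47723863 = 1.3679

Answer: Price = 1.3679


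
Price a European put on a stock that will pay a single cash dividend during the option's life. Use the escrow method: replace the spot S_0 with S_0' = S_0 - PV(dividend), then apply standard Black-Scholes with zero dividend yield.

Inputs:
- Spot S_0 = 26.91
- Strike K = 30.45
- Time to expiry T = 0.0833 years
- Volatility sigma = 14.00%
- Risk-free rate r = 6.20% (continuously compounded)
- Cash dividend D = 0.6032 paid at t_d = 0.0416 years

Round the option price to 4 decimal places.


Answer: Price = 3.9849

Derivation:
PV(D) = D * exp(-r * t_d) = 0.6032 * 0.99742412 = 0.60164623
S_0' = S_0 - PV(D) = 26.9100 - 0.60164623 = 26.30835377
d1 = (ln(S_0'/K) + (r + sigma^2/2)*T) / (sigma*sqrt(T)) = -3.47020298
d2 = d1 - sigma*sqrt(T) = -3.51060942
exp(-rT) = 0.99484871
N(-d1) = 0.99973997; N(-d2) = 0.99977646
P = K * exp(-rT) * N(-d2) - S_0' * N(-d1) = 30.4500 * 0.99484871 * 0.99977646 - 26.30835377 * 0.99973997 = 3.9849


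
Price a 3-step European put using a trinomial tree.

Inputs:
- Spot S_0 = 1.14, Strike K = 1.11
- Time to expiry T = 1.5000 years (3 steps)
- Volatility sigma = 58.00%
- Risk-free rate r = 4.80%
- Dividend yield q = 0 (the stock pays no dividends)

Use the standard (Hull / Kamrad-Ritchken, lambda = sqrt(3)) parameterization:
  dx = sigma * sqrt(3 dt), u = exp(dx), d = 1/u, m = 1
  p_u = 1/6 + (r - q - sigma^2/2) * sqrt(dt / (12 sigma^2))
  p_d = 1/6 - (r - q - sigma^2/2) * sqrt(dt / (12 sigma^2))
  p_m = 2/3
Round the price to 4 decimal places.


dt = T/N = 0.500000; dx = sigma*sqrt(3*dt) = 0.710352
u = exp(dx) = 2.034707; d = 1/u = 0.491471
p_u = 0.124364, p_m = 0.666667, p_d = 0.208970
Discount per step: exp(-r*dt) = 0.976286
Stock lattice S(k, j) with j the centered position index:
  k=0: S(0,+0) = 1.1400
  k=1: S(1,-1) = 0.5603; S(1,+0) = 1.1400; S(1,+1) = 2.3196
  k=2: S(2,-2) = 0.2754; S(2,-1) = 0.5603; S(2,+0) = 1.1400; S(2,+1) = 2.3196; S(2,+2) = 4.7196
  k=3: S(3,-3) = 0.1353; S(3,-2) = 0.2754; S(3,-1) = 0.5603; S(3,+0) = 1.1400; S(3,+1) = 2.3196; S(3,+2) = 4.7196; S(3,+3) = 9.6031
Terminal payoffs V(N, j) = max(K - S_T, 0):
  V(3,-3) = 0.974668; V(3,-2) = 0.834640; V(3,-1) = 0.549723; V(3,+0) = 0.000000; V(3,+1) = 0.000000; V(3,+2) = 0.000000; V(3,+3) = 0.000000
Backward induction: V(k, j) = exp(-r*dt) * [p_u * V(k+1, j+1) + p_m * V(k+1, j) + p_d * V(k+1, j-1)]
  V(2,-2) = exp(-r*dt) * [p_u*0.549723 + p_m*0.834640 + p_d*0.974668] = 0.808822
  V(2,-1) = exp(-r*dt) * [p_u*0.000000 + p_m*0.549723 + p_d*0.834640] = 0.528069
  V(2,+0) = exp(-r*dt) * [p_u*0.000000 + p_m*0.000000 + p_d*0.549723] = 0.112151
  V(2,+1) = exp(-r*dt) * [p_u*0.000000 + p_m*0.000000 + p_d*0.000000] = 0.000000
  V(2,+2) = exp(-r*dt) * [p_u*0.000000 + p_m*0.000000 + p_d*0.000000] = 0.000000
  V(1,-1) = exp(-r*dt) * [p_u*0.112151 + p_m*0.528069 + p_d*0.808822] = 0.522326
  V(1,+0) = exp(-r*dt) * [p_u*0.000000 + p_m*0.112151 + p_d*0.528069] = 0.180728
  V(1,+1) = exp(-r*dt) * [p_u*0.000000 + p_m*0.000000 + p_d*0.112151] = 0.022880
  V(0,+0) = exp(-r*dt) * [p_u*0.022880 + p_m*0.180728 + p_d*0.522326] = 0.226968

Answer: Price = V(0,0) = 0.2270


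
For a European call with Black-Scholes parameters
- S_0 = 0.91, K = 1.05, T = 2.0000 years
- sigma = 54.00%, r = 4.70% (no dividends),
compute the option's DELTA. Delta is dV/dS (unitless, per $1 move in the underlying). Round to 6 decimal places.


d1 = 0.3175422183; d2 = -0.4461331054
phi(d1) = 0.3793276015; exp(-qT) = 1.0000000000; exp(-rT) = 0.9102827622
N(d1) = 0.6245838949
Delta = exp(-qT) * N(d1) = 1.0000000000 * 0.6245838949 = 0.624584

Answer: Delta = 0.624584


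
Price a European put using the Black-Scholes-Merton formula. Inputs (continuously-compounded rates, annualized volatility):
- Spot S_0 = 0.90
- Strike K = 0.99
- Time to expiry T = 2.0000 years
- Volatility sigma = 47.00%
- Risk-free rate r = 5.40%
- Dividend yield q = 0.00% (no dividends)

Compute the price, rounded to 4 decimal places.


d1 = (ln(S/K) + (r - q + 0.5*sigma^2) * T) / (sigma * sqrt(T)) = 0.35143180
d2 = d1 - sigma * sqrt(T) = -0.31324857
exp(-rT) = 0.89762760; exp(-qT) = 1.00000000
P = K * exp(-rT) * N(-d2) - S_0 * exp(-qT) * N(-d1)
N(-d1) = 0.36263221; N(-d2) = 0.62295409
P = 0.9900 * 0.89762760 * 0.62295409 - 0.9000 * 1.00000000 * 0.36263221 = 0.2272

Answer: Price = 0.2272


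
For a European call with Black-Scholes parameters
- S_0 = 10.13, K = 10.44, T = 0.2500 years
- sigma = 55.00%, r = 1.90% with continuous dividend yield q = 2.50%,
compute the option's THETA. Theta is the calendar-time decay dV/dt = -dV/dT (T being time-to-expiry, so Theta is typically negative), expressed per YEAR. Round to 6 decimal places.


Answer: Theta = -2.159242

Derivation:
d1 = 0.0224335847; d2 = -0.2525664153
phi(d1) = 0.3988419060; exp(-qT) = 0.9937694906; exp(-rT) = 0.9952612634
Theta = -S*exp(-qT)*phi(d1)*sigma/(2*sqrt(T)) - r*K*exp(-rT)*N(d2) + q*S*exp(-qT)*N(d1)
N(d1) = 0.5089489548; N(d2) = 0.4003016427; sqrt(T) = 0.5000000000
Term 1 = -10.1300 * 0.9937694906 * 0.3988419060 * 0.5500 / (2 * 0.5000000000) = -2.2083025673
Term 2 = -0.0190 * 10.4400 * 0.9952612634 * 0.4003016427 = -0.0790275600
Term 3 = 0.0250 * 10.1300 * 0.9937694906 * 0.5089489548 = 0.1280882642
Theta = -2.2083025673 + (-0.0790275600) + (0.1280882642) = -2.159242


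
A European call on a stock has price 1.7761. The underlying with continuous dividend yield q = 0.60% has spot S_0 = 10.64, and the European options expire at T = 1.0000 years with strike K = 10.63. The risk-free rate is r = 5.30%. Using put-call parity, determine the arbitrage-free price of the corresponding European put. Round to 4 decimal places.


Put-call parity: C - P = S_0 * exp(-qT) - K * exp(-rT).
S_0 * exp(-qT) = 10.6400 * 0.99401796 = 10.57635114
K * exp(-rT) = 10.6300 * 0.94838001 = 10.08127953
P = C - S*exp(-qT) + K*exp(-rT)
P = 1.7761 - 10.57635114 + 10.08127953 = 1.2810

Answer: Put price = 1.2810


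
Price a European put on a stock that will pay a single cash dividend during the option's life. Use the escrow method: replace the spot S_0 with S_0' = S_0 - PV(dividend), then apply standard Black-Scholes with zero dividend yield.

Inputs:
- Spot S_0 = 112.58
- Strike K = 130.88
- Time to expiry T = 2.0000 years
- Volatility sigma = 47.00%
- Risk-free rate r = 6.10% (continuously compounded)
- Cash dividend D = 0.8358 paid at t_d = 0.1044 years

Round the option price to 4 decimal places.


Answer: Price = 31.7208

Derivation:
PV(D) = D * exp(-r * t_d) = 0.8358 * 0.99365184 = 0.83049420
S_0' = S_0 - PV(D) = 112.5800 - 0.83049420 = 111.74950580
d1 = (ln(S_0'/K) + (r + sigma^2/2)*T) / (sigma*sqrt(T)) = 0.27814713
d2 = d1 - sigma*sqrt(T) = -0.38653324
exp(-rT) = 0.88514837
N(-d1) = 0.39044971; N(-d2) = 0.65044911
P = K * exp(-rT) * N(-d2) - S_0' * N(-d1) = 130.8800 * 0.88514837 * 0.65044911 - 111.74950580 * 0.39044971 = 31.7208


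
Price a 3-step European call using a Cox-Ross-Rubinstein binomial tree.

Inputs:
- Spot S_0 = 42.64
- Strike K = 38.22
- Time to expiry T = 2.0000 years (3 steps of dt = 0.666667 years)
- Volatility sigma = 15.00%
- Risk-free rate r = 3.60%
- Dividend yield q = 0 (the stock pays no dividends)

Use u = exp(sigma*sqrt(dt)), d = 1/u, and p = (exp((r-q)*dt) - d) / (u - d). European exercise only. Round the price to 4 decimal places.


Answer: Price = V(0,0) = 7.8720

Derivation:
dt = T/N = 0.666667
u = exp(sigma*sqrt(dt)) = 1.130290; d = 1/u = 0.884728
p = (exp((r-q)*dt) - d) / (u - d) = 0.568337
Discount per step: exp(-r*dt) = 0.976286
Stock lattice S(k, i) with i counting down-moves:
  k=0: S(0,0) = 42.6400
  k=1: S(1,0) = 48.1956; S(1,1) = 37.7248
  k=2: S(2,0) = 54.4750; S(2,1) = 42.6400; S(2,2) = 33.3762
  k=3: S(3,0) = 61.5726; S(3,1) = 48.1956; S(3,2) = 37.7248; S(3,3) = 29.5289
Terminal payoffs V(N, i) = max(S_T - K, 0):
  V(3,0) = 23.352555; V(3,1) = 9.975578; V(3,2) = 0.000000; V(3,3) = 0.000000
Backward induction: V(k, i) = exp(-r*dt) * [p * V(k+1, i) + (1-p) * V(k+1, i+1)].
  V(2,0) = exp(-r*dt) * [p*23.352555 + (1-p)*9.975578] = 17.161353
  V(2,1) = exp(-r*dt) * [p*9.975578 + (1-p)*0.000000] = 5.535041
  V(2,2) = exp(-r*dt) * [p*0.000000 + (1-p)*0.000000] = 0.000000
  V(1,0) = exp(-r*dt) * [p*17.161353 + (1-p)*5.535041] = 11.854748
  V(1,1) = exp(-r*dt) * [p*5.535041 + (1-p)*0.000000] = 3.071169
  V(0,0) = exp(-r*dt) * [p*11.854748 + (1-p)*3.071169] = 7.871988


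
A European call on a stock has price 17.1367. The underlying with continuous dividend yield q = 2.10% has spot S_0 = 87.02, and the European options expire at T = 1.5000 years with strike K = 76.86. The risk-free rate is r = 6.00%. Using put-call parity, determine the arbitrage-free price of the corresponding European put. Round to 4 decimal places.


Answer: Put price = 3.0599

Derivation:
Put-call parity: C - P = S_0 * exp(-qT) - K * exp(-rT).
S_0 * exp(-qT) = 87.0200 * 0.96899096 = 84.32159303
K * exp(-rT) = 76.8600 * 0.91393119 = 70.24475090
P = C - S*exp(-qT) + K*exp(-rT)
P = 17.1367 - 84.32159303 + 70.24475090 = 3.0599


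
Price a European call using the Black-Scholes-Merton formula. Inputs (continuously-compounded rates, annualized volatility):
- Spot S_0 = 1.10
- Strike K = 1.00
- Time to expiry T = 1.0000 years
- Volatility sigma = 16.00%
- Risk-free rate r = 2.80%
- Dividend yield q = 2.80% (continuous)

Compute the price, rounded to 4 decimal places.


Answer: Price = 0.1249

Derivation:
d1 = (ln(S/K) + (r - q + 0.5*sigma^2) * T) / (sigma * sqrt(T)) = 0.67568862
d2 = d1 - sigma * sqrt(T) = 0.51568862
exp(-rT) = 0.97238837; exp(-qT) = 0.97238837
C = S_0 * exp(-qT) * N(d1) - K * exp(-rT) * N(d2)
N(d1) = 0.75038082; N(d2) = 0.69696405
C = 1.1000 * 0.97238837 * 0.75038082 - 1.0000 * 0.97238837 * 0.69696405 = 0.1249


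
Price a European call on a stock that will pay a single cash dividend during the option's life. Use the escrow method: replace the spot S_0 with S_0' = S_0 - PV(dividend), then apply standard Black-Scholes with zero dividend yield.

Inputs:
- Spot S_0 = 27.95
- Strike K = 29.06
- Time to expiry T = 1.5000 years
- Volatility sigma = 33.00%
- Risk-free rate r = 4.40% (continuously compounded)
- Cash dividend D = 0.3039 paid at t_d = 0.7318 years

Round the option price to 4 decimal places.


Answer: Price = 4.6223

Derivation:
PV(D) = D * exp(-r * t_d) = 0.3039 * 0.96831367 = 0.29427053
S_0' = S_0 - PV(D) = 27.9500 - 0.29427053 = 27.65572947
d1 = (ln(S_0'/K) + (r + sigma^2/2)*T) / (sigma*sqrt(T)) = 0.24283416
d2 = d1 - sigma*sqrt(T) = -0.16133165
exp(-rT) = 0.93613086
N(d1) = 0.59593306; N(d2) = 0.43591610
C = S_0' * N(d1) - K * exp(-rT) * N(d2) = 27.65572947 * 0.59593306 - 29.0600 * 0.93613086 * 0.43591610 = 4.6223


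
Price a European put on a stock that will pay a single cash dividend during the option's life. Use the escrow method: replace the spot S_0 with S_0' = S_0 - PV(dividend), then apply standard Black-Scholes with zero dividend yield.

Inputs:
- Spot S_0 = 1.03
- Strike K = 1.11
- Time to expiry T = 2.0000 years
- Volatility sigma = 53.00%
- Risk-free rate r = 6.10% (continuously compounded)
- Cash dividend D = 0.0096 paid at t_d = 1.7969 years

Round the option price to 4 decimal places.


Answer: Price = 0.2737

Derivation:
PV(D) = D * exp(-r * t_d) = 0.0096 * 0.89618277 = 0.00860335
S_0' = S_0 - PV(D) = 1.0300 - 0.00860335 = 1.02139665
d1 = (ln(S_0'/K) + (r + sigma^2/2)*T) / (sigma*sqrt(T)) = 0.42654674
d2 = d1 - sigma*sqrt(T) = -0.32298645
exp(-rT) = 0.88514837
N(-d1) = 0.33485475; N(-d2) = 0.62664725
P = K * exp(-rT) * N(-d2) - S_0' * N(-d1) = 1.1100 * 0.88514837 * 0.62664725 - 1.02139665 * 0.33485475 = 0.2737


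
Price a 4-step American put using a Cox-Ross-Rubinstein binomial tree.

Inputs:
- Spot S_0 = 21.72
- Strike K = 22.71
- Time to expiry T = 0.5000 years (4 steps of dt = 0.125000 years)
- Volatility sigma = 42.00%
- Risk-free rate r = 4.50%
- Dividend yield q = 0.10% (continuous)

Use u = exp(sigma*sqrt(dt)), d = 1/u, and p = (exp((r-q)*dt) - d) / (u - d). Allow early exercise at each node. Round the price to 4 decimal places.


Answer: Price = V(0,0) = 2.9432

Derivation:
dt = T/N = 0.125000
u = exp(sigma*sqrt(dt)) = 1.160084; d = 1/u = 0.862007
p = (exp((r-q)*dt) - d) / (u - d) = 0.481447
Discount per step: exp(-r*dt) = 0.994391
Stock lattice S(k, i) with i counting down-moves:
  k=0: S(0,0) = 21.7200
  k=1: S(1,0) = 25.1970; S(1,1) = 18.7228
  k=2: S(2,0) = 29.2307; S(2,1) = 21.7200; S(2,2) = 16.1392
  k=3: S(3,0) = 33.9100; S(3,1) = 25.1970; S(3,2) = 18.7228; S(3,3) = 13.9121
  k=4: S(4,0) = 39.3385; S(4,1) = 29.2307; S(4,2) = 21.7200; S(4,3) = 16.1392; S(4,4) = 11.9923
Terminal payoffs V(N, i) = max(K - S_T, 0):
  V(4,0) = 0.000000; V(4,1) = 0.000000; V(4,2) = 0.990000; V(4,3) = 6.570840; V(4,4) = 10.717712
Backward induction: V(k, i) = exp(-r*dt) * [p * V(k+1, i) + (1-p) * V(k+1, i+1)]; then take max(V_cont, immediate exercise) for American.
  V(3,0) = exp(-r*dt) * [p*0.000000 + (1-p)*0.000000] = 0.000000; exercise = 0.000000; V(3,0) = max -> 0.000000
  V(3,1) = exp(-r*dt) * [p*0.000000 + (1-p)*0.990000] = 0.510488; exercise = 0.000000; V(3,1) = max -> 0.510488
  V(3,2) = exp(-r*dt) * [p*0.990000 + (1-p)*6.570840] = 3.862173; exercise = 3.987218; V(3,2) = max -> 3.987218
  V(3,3) = exp(-r*dt) * [p*6.570840 + (1-p)*10.717712] = 8.672292; exercise = 8.797938; V(3,3) = max -> 8.797938
  V(2,0) = exp(-r*dt) * [p*0.000000 + (1-p)*0.510488] = 0.263230; exercise = 0.000000; V(2,0) = max -> 0.263230
  V(2,1) = exp(-r*dt) * [p*0.510488 + (1-p)*3.987218] = 2.300379; exercise = 0.990000; V(2,1) = max -> 2.300379
  V(2,2) = exp(-r*dt) * [p*3.987218 + (1-p)*8.797938] = 6.445472; exercise = 6.570840; V(2,2) = max -> 6.570840
  V(1,0) = exp(-r*dt) * [p*0.263230 + (1-p)*2.300379] = 1.312197; exercise = 0.000000; V(1,0) = max -> 1.312197
  V(1,1) = exp(-r*dt) * [p*2.300379 + (1-p)*6.570840] = 4.489513; exercise = 3.987218; V(1,1) = max -> 4.489513
  V(0,0) = exp(-r*dt) * [p*1.312197 + (1-p)*4.489513] = 2.943200; exercise = 0.990000; V(0,0) = max -> 2.943200


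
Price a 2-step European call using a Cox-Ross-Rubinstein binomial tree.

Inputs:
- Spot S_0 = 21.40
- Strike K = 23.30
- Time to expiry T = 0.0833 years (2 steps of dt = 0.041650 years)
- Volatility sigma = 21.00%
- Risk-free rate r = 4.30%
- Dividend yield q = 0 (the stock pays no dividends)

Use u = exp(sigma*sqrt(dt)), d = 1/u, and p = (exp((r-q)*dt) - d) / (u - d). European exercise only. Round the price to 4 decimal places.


Answer: Price = V(0,0) = 0.0039

Derivation:
dt = T/N = 0.041650
u = exp(sigma*sqrt(dt)) = 1.043789; d = 1/u = 0.958048
p = (exp((r-q)*dt) - d) / (u - d) = 0.510194
Discount per step: exp(-r*dt) = 0.998211
Stock lattice S(k, i) with i counting down-moves:
  k=0: S(0,0) = 21.4000
  k=1: S(1,0) = 22.3371; S(1,1) = 20.5022
  k=2: S(2,0) = 23.3152; S(2,1) = 21.4000; S(2,2) = 19.6421
Terminal payoffs V(N, i) = max(S_T - K, 0):
  V(2,0) = 0.015209; V(2,1) = 0.000000; V(2,2) = 0.000000
Backward induction: V(k, i) = exp(-r*dt) * [p * V(k+1, i) + (1-p) * V(k+1, i+1)].
  V(1,0) = exp(-r*dt) * [p*0.015209 + (1-p)*0.000000] = 0.007746
  V(1,1) = exp(-r*dt) * [p*0.000000 + (1-p)*0.000000] = 0.000000
  V(0,0) = exp(-r*dt) * [p*0.007746 + (1-p)*0.000000] = 0.003945


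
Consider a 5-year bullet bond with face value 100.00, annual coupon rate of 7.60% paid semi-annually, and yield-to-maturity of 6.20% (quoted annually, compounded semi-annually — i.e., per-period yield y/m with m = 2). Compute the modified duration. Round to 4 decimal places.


Answer: Modified duration = 4.1482

Derivation:
Coupon per period c = face * coupon_rate / m = 3.800000
Periods per year m = 2; per-period yield y/m = 0.031000
Number of cashflows N = 10
Cashflows (t years, CF_t, discount factor 1/(1+y/m)^(m*t), PV):
  t = 0.5000: CF_t = 3.800000, DF = 0.969932, PV = 3.685742
  t = 1.0000: CF_t = 3.800000, DF = 0.940768, PV = 3.574919
  t = 1.5000: CF_t = 3.800000, DF = 0.912481, PV = 3.467429
  t = 2.0000: CF_t = 3.800000, DF = 0.885045, PV = 3.363171
  t = 2.5000: CF_t = 3.800000, DF = 0.858434, PV = 3.262047
  t = 3.0000: CF_t = 3.800000, DF = 0.832622, PV = 3.163965
  t = 3.5000: CF_t = 3.800000, DF = 0.807587, PV = 3.068831
  t = 4.0000: CF_t = 3.800000, DF = 0.783305, PV = 2.976557
  t = 4.5000: CF_t = 3.800000, DF = 0.759752, PV = 2.887059
  t = 5.0000: CF_t = 103.800000, DF = 0.736908, PV = 76.491064
Price P = sum_t PV_t = 105.940784
First compute Macaulay numerator sum_t t * PV_t:
  t * PV_t at t = 0.5000: 1.842871
  t * PV_t at t = 1.0000: 3.574919
  t * PV_t at t = 1.5000: 5.201144
  t * PV_t at t = 2.0000: 6.726342
  t * PV_t at t = 2.5000: 8.155119
  t * PV_t at t = 3.0000: 9.491894
  t * PV_t at t = 3.5000: 10.740908
  t * PV_t at t = 4.0000: 11.906230
  t * PV_t at t = 4.5000: 12.991764
  t * PV_t at t = 5.0000: 382.455319
Macaulay duration D = 453.086509 / 105.940784 = 4.276790
Modified duration = D / (1 + y/m) = 4.276790 / (1 + 0.031000) = 4.148196


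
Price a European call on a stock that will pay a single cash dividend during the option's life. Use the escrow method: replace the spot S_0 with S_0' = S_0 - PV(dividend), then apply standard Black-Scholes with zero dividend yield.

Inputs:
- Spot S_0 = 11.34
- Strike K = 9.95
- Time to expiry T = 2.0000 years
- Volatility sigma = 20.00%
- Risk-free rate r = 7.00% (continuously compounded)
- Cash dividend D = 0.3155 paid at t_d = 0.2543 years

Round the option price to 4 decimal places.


PV(D) = D * exp(-r * t_d) = 0.3155 * 0.98235650 = 0.30993348
S_0' = S_0 - PV(D) = 11.3400 - 0.30993348 = 11.03006652
d1 = (ln(S_0'/K) + (r + sigma^2/2)*T) / (sigma*sqrt(T)) = 1.00074105
d2 = d1 - sigma*sqrt(T) = 0.71789834
exp(-rT) = 0.86935824
N(d1) = 0.84152399; N(d2) = 0.76359001
C = S_0' * N(d1) - K * exp(-rT) * N(d2) = 11.03006652 * 0.84152399 - 9.9500 * 0.86935824 * 0.76359001 = 2.6769

Answer: Price = 2.6769


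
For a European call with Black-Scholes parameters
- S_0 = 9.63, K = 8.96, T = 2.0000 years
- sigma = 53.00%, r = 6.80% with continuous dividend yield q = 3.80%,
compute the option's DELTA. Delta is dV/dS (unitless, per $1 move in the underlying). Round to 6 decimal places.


d1 = 0.5510269664; d2 = -0.1985062217
phi(d1) = 0.3427500235; exp(-qT) = 0.9268162066; exp(-rT) = 0.8728426325
N(d1) = 0.7091924055
Delta = exp(-qT) * N(d1) = 0.9268162066 * 0.7091924055 = 0.657291

Answer: Delta = 0.657291


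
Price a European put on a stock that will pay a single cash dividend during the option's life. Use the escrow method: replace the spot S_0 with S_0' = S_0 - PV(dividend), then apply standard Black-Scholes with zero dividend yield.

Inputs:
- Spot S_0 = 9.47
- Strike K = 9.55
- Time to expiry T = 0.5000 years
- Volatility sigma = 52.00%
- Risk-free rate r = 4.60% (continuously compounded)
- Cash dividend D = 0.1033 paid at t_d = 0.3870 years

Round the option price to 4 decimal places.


PV(D) = D * exp(-r * t_d) = 0.1033 * 0.98235552 = 0.10147733
S_0' = S_0 - PV(D) = 9.4700 - 0.10147733 = 9.36852267
d1 = (ln(S_0'/K) + (r + sigma^2/2)*T) / (sigma*sqrt(T)) = 0.19422119
d2 = d1 - sigma*sqrt(T) = -0.17347433
exp(-rT) = 0.97726248
N(-d1) = 0.42300134; N(-d2) = 0.56886070
P = K * exp(-rT) * N(-d2) - S_0' * N(-d1) = 9.5500 * 0.97726248 * 0.56886070 - 9.36852267 * 0.42300134 = 1.3462

Answer: Price = 1.3462


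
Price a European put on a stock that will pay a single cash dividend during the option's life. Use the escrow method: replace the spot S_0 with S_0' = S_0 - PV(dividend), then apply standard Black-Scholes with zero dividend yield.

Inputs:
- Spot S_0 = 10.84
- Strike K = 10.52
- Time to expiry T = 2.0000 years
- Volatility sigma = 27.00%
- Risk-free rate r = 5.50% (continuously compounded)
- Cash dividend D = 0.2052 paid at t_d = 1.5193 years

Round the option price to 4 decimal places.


Answer: Price = 0.9826

Derivation:
PV(D) = D * exp(-r * t_d) = 0.2052 * 0.91983452 = 0.18875004
S_0' = S_0 - PV(D) = 10.8400 - 0.18875004 = 10.65124996
d1 = (ln(S_0'/K) + (r + sigma^2/2)*T) / (sigma*sqrt(T)) = 0.51147140
d2 = d1 - sigma*sqrt(T) = 0.12963374
exp(-rT) = 0.89583414
N(-d1) = 0.30451050; N(-d2) = 0.44842810
P = K * exp(-rT) * N(-d2) - S_0' * N(-d1) = 10.5200 * 0.89583414 * 0.44842810 - 10.65124996 * 0.30451050 = 0.9826


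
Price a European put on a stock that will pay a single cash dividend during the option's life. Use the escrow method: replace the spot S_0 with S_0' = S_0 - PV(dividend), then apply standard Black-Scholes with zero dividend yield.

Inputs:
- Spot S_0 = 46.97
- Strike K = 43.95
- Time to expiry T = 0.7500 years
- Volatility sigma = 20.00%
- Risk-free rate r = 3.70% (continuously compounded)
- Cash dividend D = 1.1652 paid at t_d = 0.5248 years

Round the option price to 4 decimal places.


Answer: Price = 1.7589

Derivation:
PV(D) = D * exp(-r * t_d) = 1.1652 * 0.98076971 = 1.14279286
S_0' = S_0 - PV(D) = 46.9700 - 1.14279286 = 45.82720714
d1 = (ln(S_0'/K) + (r + sigma^2/2)*T) / (sigma*sqrt(T)) = 0.48829591
d2 = d1 - sigma*sqrt(T) = 0.31509083
exp(-rT) = 0.97263149
N(-d1) = 0.31267013; N(-d2) = 0.37634634
P = K * exp(-rT) * N(-d2) - S_0' * N(-d1) = 43.9500 * 0.97263149 * 0.37634634 - 45.82720714 * 0.31267013 = 1.7589


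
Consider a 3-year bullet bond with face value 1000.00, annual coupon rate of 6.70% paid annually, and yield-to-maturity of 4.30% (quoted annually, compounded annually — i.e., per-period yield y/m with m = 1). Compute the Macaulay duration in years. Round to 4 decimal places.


Answer: Macaulay duration = 2.8217 years

Derivation:
Coupon per period c = face * coupon_rate / m = 67.000000
Periods per year m = 1; per-period yield y/m = 0.043000
Number of cashflows N = 3
Cashflows (t years, CF_t, discount factor 1/(1+y/m)^(m*t), PV):
  t = 1.0000: CF_t = 67.000000, DF = 0.958773, PV = 64.237776
  t = 2.0000: CF_t = 67.000000, DF = 0.919245, PV = 61.589430
  t = 3.0000: CF_t = 1067.000000, DF = 0.881347, PV = 940.397561
Price P = sum_t PV_t = 1066.224767
Macaulay numerator sum_t t * PV_t:
  t * PV_t at t = 1.0000: 64.237776
  t * PV_t at t = 2.0000: 123.178860
  t * PV_t at t = 3.0000: 2821.192683
Macaulay duration D = (sum_t t * PV_t) / P = 3008.609319 / 1066.224767 = 2.821740


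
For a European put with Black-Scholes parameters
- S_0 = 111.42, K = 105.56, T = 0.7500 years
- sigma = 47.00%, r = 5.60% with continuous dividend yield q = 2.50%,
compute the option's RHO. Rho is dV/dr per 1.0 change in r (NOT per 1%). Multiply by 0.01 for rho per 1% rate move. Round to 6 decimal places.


Answer: Rho = -38.370551

Derivation:
d1 = 0.3933716677; d2 = -0.0136602721
phi(d1) = 0.3692397313; exp(-qT) = 0.9814246877; exp(-rT) = 0.9588697806
N(-d2) = 0.5054494906
Rho = -K*T*exp(-rT)*N(-d2) = -105.5600 * 0.7500 * 0.9588697806 * 0.5054494906 = -38.370551


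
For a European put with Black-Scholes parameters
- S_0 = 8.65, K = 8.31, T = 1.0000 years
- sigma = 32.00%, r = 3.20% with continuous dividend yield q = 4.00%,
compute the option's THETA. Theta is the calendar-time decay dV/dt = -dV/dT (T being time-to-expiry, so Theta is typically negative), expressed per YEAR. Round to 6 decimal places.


d1 = 0.2603116002; d2 = -0.0596883998
phi(d1) = 0.3856521052; exp(-qT) = 0.9607894392; exp(-rT) = 0.9685065821
Theta = -S*exp(-qT)*phi(d1)*sigma/(2*sqrt(T)) + r*K*exp(-rT)*N(-d2) - q*S*exp(-qT)*N(-d1)
N(-d1) = 0.3973117126; N(-d2) = 0.5237980945; sqrt(T) = 1.0000000000
Term 1 = -8.6500 * 0.9607894392 * 0.3856521052 * 0.3200 / (2 * 1.0000000000) = -0.5128141703
Term 2 = 0.0320 * 8.3100 * 0.9685065821 * 0.5237980945 = 0.1349017218
Term 3 = -0.0400 * 8.6500 * 0.9607894392 * 0.3973117126 = -0.1320795825
Theta = -0.5128141703 + (0.1349017218) + (-0.1320795825) = -0.509992

Answer: Theta = -0.509992


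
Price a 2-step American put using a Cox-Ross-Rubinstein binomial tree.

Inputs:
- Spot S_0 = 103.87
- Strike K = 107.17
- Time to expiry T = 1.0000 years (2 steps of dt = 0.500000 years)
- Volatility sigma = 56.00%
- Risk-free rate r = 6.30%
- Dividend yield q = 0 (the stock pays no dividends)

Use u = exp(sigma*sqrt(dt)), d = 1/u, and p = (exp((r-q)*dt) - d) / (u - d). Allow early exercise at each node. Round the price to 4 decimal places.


Answer: Price = V(0,0) = 20.9249

Derivation:
dt = T/N = 0.500000
u = exp(sigma*sqrt(dt)) = 1.485839; d = 1/u = 0.673020
p = (exp((r-q)*dt) - d) / (u - d) = 0.441649
Discount per step: exp(-r*dt) = 0.968991
Stock lattice S(k, i) with i counting down-moves:
  k=0: S(0,0) = 103.8700
  k=1: S(1,0) = 154.3341; S(1,1) = 69.9066
  k=2: S(2,0) = 229.3157; S(2,1) = 103.8700; S(2,2) = 47.0486
Terminal payoffs V(N, i) = max(K - S_T, 0):
  V(2,0) = 0.000000; V(2,1) = 3.300000; V(2,2) = 60.121428
Backward induction: V(k, i) = exp(-r*dt) * [p * V(k+1, i) + (1-p) * V(k+1, i+1)]; then take max(V_cont, immediate exercise) for American.
  V(1,0) = exp(-r*dt) * [p*0.000000 + (1-p)*3.300000] = 1.785421; exercise = 0.000000; V(1,0) = max -> 1.785421
  V(1,1) = exp(-r*dt) * [p*3.300000 + (1-p)*60.121428] = 33.940143; exercise = 37.263382; V(1,1) = max -> 37.263382
  V(0,0) = exp(-r*dt) * [p*1.785421 + (1-p)*37.263382] = 20.924933; exercise = 3.300000; V(0,0) = max -> 20.924933


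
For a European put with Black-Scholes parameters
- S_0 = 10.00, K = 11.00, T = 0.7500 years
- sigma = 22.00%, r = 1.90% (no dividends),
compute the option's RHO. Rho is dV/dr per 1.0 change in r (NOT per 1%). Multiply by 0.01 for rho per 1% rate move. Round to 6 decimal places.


Answer: Rho = -5.682867

Derivation:
d1 = -0.3301928113; d2 = -0.5207184001
phi(d1) = 0.3777766317; exp(-qT) = 1.0000000000; exp(-rT) = 0.9858510507
N(-d2) = 0.6987185227
Rho = -K*T*exp(-rT)*N(-d2) = -11.0000 * 0.7500 * 0.9858510507 * 0.6987185227 = -5.682867


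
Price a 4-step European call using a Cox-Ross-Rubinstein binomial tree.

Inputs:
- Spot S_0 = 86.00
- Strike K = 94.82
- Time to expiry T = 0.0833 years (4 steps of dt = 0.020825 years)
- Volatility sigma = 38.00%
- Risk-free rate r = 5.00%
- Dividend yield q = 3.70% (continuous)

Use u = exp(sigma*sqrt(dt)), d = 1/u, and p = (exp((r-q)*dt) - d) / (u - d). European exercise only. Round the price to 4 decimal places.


Answer: Price = V(0,0) = 0.9706

Derivation:
dt = T/N = 0.020825
u = exp(sigma*sqrt(dt)) = 1.056369; d = 1/u = 0.946639
p = (exp((r-q)*dt) - d) / (u - d) = 0.488762
Discount per step: exp(-r*dt) = 0.998959
Stock lattice S(k, i) with i counting down-moves:
  k=0: S(0,0) = 86.0000
  k=1: S(1,0) = 90.8477; S(1,1) = 81.4110
  k=2: S(2,0) = 95.9687; S(2,1) = 86.0000; S(2,2) = 77.0668
  k=3: S(3,0) = 101.3783; S(3,1) = 90.8477; S(3,2) = 81.4110; S(3,3) = 72.9545
  k=4: S(4,0) = 107.0929; S(4,1) = 95.9687; S(4,2) = 86.0000; S(4,3) = 77.0668; S(4,4) = 69.0615
Terminal payoffs V(N, i) = max(S_T - K, 0):
  V(4,0) = 12.272882; V(4,1) = 1.148682; V(4,2) = 0.000000; V(4,3) = 0.000000; V(4,4) = 0.000000
Backward induction: V(k, i) = exp(-r*dt) * [p * V(k+1, i) + (1-p) * V(k+1, i+1)].
  V(3,0) = exp(-r*dt) * [p*12.272882 + (1-p)*1.148682] = 6.578910
  V(3,1) = exp(-r*dt) * [p*1.148682 + (1-p)*0.000000] = 0.560847
  V(3,2) = exp(-r*dt) * [p*0.000000 + (1-p)*0.000000] = 0.000000
  V(3,3) = exp(-r*dt) * [p*0.000000 + (1-p)*0.000000] = 0.000000
  V(2,0) = exp(-r*dt) * [p*6.578910 + (1-p)*0.560847] = 3.498601
  V(2,1) = exp(-r*dt) * [p*0.560847 + (1-p)*0.000000] = 0.273835
  V(2,2) = exp(-r*dt) * [p*0.000000 + (1-p)*0.000000] = 0.000000
  V(1,0) = exp(-r*dt) * [p*3.498601 + (1-p)*0.273835] = 1.848052
  V(1,1) = exp(-r*dt) * [p*0.273835 + (1-p)*0.000000] = 0.133701
  V(0,0) = exp(-r*dt) * [p*1.848052 + (1-p)*0.133701] = 0.970599
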